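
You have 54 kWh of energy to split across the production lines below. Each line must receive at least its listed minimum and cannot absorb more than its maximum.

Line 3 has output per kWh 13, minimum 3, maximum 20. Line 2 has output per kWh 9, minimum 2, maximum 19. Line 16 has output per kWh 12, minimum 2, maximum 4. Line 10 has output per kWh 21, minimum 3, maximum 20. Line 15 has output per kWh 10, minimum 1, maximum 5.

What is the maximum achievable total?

823

Meeting every minimum uses 3+2+2+3+1 = 11 kWh, leaving 43.
Rank by output per kWh: Line 10 21 > Line 3 13 > Line 16 12 > Line 15 10 > Line 2 9.
Line 10 takes 17 more to reach its cap of 20 ; 26 left.
Line 3 takes 17 more to reach its cap of 20 ; 9 left.
Line 16 takes 2 more to reach its cap of 4 ; 7 left.
Line 15: +4 to 5 (cap) ; 3 left.
Only 3 left; Line 2 takes them to reach 5.
Total = 13×20 + 9×5 + 12×4 + 21×20 + 10×5 = 823.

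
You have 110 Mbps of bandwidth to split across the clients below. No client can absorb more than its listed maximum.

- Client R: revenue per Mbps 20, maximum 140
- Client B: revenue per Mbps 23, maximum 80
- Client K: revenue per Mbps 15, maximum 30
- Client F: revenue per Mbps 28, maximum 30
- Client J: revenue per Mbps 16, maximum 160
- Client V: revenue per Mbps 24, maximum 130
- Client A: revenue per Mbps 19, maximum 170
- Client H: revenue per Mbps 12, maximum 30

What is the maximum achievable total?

2760

Order the clients by revenue per Mbps: Client F 28 > Client V 24 > Client B 23 > Client R 20 > Client A 19 > Client J 16 > Client K 15 > Client H 12.
Client F: +30 to 30 (cap) → 80 left.
Client V has room for 130 but only 80 remain, so it gets 80.
Total = 28×30 + 24×80 = 2760.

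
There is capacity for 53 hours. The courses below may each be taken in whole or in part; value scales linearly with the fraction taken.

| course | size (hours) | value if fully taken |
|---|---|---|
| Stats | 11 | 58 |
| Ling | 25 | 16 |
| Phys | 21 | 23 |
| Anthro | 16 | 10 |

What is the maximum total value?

94.44

Best value per unit of size first: Stats 58/11≈5.27, Phys 23/21≈1.1, Ling 16/25≈0.64, Anthro 10/16≈0.625.
All 11 hours of Stats fit (value 58) ; 42 remain.
Take all of Phys (21 hours, value 23) ; 21 hours left.
Only 21 hours remain; take 21/25 of Ling for value 16×21/25 = 13.44.
Total value = 94.44.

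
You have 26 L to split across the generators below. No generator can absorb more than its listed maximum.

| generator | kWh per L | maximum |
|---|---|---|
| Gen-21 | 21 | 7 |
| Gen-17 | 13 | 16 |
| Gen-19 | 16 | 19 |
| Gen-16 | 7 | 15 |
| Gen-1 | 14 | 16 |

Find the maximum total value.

451

Order the generators by kWh per L: Gen-21 21 > Gen-19 16 > Gen-1 14 > Gen-17 13 > Gen-16 7.
Give Gen-21 7 to hit its cap of 7 → 19 left.
Gen-19: +19 to 19 (cap) → 0 left.
Total = 21×7 + 16×19 = 451.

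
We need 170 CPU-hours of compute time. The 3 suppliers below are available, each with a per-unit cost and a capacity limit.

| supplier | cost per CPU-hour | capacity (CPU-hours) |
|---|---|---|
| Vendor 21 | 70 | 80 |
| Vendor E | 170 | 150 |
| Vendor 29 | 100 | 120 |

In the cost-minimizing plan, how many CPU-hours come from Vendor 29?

90

Fill from the cheapest supplier first.
Vendor 21 (70): use full 80 ; 90 CPU-hours to go.
Vendor 29 (100): take the remaining 90 ; done.
Vendor E: unused.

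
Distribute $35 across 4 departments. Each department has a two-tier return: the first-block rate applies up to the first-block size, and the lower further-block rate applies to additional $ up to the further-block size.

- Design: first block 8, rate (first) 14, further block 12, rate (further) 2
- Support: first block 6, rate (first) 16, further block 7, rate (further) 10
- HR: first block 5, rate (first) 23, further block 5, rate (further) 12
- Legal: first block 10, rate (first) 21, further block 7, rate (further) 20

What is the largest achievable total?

Treat each block as its own option and order by rate: HR/T1 23 > Legal/T1 21 > Legal/T2 20 > Support/T1 16 > Design/T1 14 > HR/T2 12 > Support/T2 10 > Design/T2 2.
HR/T1 (23): +5 → 30 left.
Legal T1 at 21: fill all 10 → 20 left.
Legal T2 at 20: fill all 7 → 13 left.
Support T1 at 16: fill all 6 → 7 left.
7 remain; put them into Design T1 at 14.
Total = 23×5 + 21×10 + 20×7 + 16×6 + 14×7 = 659.

659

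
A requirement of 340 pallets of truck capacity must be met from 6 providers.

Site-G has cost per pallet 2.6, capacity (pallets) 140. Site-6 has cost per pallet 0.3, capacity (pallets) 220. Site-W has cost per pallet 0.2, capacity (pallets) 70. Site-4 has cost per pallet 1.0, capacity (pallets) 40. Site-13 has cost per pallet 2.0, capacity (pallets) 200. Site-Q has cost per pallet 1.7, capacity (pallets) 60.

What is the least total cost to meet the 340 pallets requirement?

137

Cheapest first:
Site-W (0.2): use full 70 → 270 pallets to go.
Site-6 (0.3): use full 220 → 50 pallets to go.
Site-4 (1.0): use full 40 → 10 pallets to go.
Site-Q (1.7): take the remaining 10 → done.
Site-13, Site-G: unused.
Cost = 70×0.2 + 220×0.3 + 40×1.0 + 10×1.7 = 137.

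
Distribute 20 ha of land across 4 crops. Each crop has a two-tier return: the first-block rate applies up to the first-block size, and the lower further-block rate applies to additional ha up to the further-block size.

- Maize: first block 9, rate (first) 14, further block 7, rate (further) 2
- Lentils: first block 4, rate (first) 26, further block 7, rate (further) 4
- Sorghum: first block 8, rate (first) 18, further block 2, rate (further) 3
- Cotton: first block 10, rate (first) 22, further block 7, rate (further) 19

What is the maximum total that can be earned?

Order all 8 blocks by rate: Lentils/tier1 26 > Cotton/tier1 22 > Cotton/tier2 19 > Sorghum/tier1 18 > Maize/tier1 14 > Lentils/tier2 4 > Sorghum/tier2 3 > Maize/tier2 2.
Fill Lentils tier1 block (4 at 26) ; 16 left.
Cotton tier1 at 22: fill all 10 ; 6 left.
Cotton tier2 at 19: only 6 left, fill 6.
Total = 26×4 + 22×10 + 19×6 = 438.

438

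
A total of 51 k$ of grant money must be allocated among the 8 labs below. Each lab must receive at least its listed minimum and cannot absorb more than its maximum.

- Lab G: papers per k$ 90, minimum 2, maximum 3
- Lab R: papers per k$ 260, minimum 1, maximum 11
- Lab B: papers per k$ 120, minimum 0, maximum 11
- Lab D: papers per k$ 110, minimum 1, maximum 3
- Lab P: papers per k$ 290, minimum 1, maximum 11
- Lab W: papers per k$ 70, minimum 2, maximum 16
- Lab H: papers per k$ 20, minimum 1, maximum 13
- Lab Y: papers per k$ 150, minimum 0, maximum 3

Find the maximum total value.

Meeting every minimum uses 2+1+0+1+1+2+1+0 = 8 k$, leaving 43.
Highest papers per k$ first: Lab P 290 > Lab R 260 > Lab Y 150 > Lab B 120 > Lab D 110 > Lab G 90 > Lab W 70 > Lab H 20.
Give Lab P 10 more to hit its cap of 11 → 33 left.
Lab R: +10 to 11 (cap) → 23 left.
Lab Y takes 3 more to reach its cap of 3 → 20 left.
Give Lab B 11 more to hit its cap of 11 → 9 left.
Lab D: +2 to 3 (cap) → 7 left.
Lab G takes 1 more to reach its cap of 3 → 6 left.
Only 6 left; Lab W takes them to reach 8.
Total = 90×3 + 260×11 + 120×11 + 110×3 + 290×11 + 70×8 + 20×1 + 150×3 = 9000.

9000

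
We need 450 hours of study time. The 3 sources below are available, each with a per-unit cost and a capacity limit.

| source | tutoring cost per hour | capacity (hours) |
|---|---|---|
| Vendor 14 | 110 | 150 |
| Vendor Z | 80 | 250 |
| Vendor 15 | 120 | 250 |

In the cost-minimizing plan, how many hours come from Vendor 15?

50

Cheapest first:
Vendor Z (80): use full 250 → 200 hours to go.
Vendor 14 at 110: take all 150 hours → 50 still needed.
Take 50 from Vendor 15 at 120 to finish.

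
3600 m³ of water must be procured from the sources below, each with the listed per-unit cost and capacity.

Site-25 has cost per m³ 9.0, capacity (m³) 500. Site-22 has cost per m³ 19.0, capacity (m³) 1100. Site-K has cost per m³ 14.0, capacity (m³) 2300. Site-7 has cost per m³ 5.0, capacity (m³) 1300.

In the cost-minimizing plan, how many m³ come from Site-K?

1800

Use sources in increasing cost order.
Take 1300 from Site-7 at 5.0 → need 2300 more.
Site-25 at 9.0: take all 500 m³ → 1800 still needed.
Site-K at 14.0: take 1800 of its 2300 → requirement met.
Site-22: unused.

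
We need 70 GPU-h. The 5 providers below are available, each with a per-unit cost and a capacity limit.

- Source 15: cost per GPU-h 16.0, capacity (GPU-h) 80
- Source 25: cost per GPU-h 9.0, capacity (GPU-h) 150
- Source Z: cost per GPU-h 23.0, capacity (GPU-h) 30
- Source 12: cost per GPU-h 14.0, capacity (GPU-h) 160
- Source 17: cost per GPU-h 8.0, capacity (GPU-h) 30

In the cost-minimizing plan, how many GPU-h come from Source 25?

40

Fill from the cheapest provider first.
Source 17 (8.0): use full 30 → 40 GPU-h to go.
Take 40 from Source 25 at 9.0 to finish.
Source 12, Source 15, Source Z: unused.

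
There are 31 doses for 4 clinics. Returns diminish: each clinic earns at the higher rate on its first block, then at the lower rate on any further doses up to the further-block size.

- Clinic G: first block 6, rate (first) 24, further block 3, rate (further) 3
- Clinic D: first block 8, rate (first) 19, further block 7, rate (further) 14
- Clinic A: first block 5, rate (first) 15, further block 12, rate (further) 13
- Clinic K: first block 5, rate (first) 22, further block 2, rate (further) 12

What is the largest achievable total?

Rank every tier by rate: Clinic G/tier1 24 > Clinic K/tier1 22 > Clinic D/tier1 19 > Clinic A/tier1 15 > Clinic D/tier2 14 > Clinic A/tier2 13 > Clinic K/tier2 12 > Clinic G/tier2 3.
Clinic G tier1 at 24: fill all 6 — 25 left.
Fill Clinic K tier1 block (5 at 22) — 20 left.
Clinic D tier1 at 19: fill all 8 — 12 left.
Fill Clinic A tier1 block (5 at 15) — 7 left.
Fill Clinic D tier2 block (7 at 14) — 0 left.
Total = 24×6 + 22×5 + 19×8 + 15×5 + 14×7 = 579.

579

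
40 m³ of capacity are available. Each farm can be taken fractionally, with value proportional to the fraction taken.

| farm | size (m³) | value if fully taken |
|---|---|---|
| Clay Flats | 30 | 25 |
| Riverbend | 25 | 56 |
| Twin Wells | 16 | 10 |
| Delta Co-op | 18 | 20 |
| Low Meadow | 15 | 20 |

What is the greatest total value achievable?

76

Rank by value-to-size ratio: Riverbend 56/25≈2.24, Low Meadow 20/15≈1.33, Delta Co-op 20/18≈1.11, Clay Flats 25/30≈0.833, Twin Wells 10/16≈0.625.
All 25 m³ of Riverbend fit (value 56) — 15 remain.
Low Meadow: take in full, 15 m³ for value 20 — 0 left.
Total value = 76.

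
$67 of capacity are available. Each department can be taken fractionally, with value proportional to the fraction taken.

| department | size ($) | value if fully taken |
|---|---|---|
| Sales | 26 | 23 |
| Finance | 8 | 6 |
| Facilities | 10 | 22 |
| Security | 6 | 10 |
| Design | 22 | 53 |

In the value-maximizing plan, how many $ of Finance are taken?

3

Rank by value-to-size ratio: Design 53/22≈2.41, Facilities 22/10≈2.2, Security 10/6≈1.67, Sales 23/26≈0.885, Finance 6/8≈0.75.
Design: take in full, 22 $ for value 53 — 45 left.
Facilities: take in full, 10 $ for value 22 — 35 left.
Take all of Security (6 $, value 10) — 29 $ left.
All 26 $ of Sales fit (value 23) — 3 remain.
Only 3 $ remain; take 3/8 of Finance for value 6×3/8 = 2.25.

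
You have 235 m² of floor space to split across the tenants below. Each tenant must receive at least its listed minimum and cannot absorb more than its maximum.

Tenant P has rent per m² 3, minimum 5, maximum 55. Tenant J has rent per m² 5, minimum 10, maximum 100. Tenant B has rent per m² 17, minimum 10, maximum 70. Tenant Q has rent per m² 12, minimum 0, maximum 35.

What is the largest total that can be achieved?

Meeting every minimum uses 5+10+10+0 = 25 m², leaving 210.
Order the tenants by rent per m²: Tenant B 17 > Tenant Q 12 > Tenant J 5 > Tenant P 3.
Tenant B takes 60 more to reach its cap of 70 — 150 left.
Tenant Q: +35 to 35 (cap) — 115 left.
Give Tenant J 90 more to hit its cap of 100 — 25 left.
Only 25 left; Tenant P takes them to reach 30.
Total = 3×30 + 5×100 + 17×70 + 12×35 = 2200.

2200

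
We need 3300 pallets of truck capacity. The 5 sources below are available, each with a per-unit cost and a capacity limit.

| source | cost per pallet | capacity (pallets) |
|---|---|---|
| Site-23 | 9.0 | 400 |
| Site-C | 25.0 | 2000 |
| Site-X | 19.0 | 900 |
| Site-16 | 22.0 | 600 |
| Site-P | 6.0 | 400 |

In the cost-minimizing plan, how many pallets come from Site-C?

1000

Use sources in increasing cost order.
Site-P at 6.0: take all 400 pallets ; 2900 still needed.
Site-23 (9.0): use full 400 ; 2500 pallets to go.
Site-X (19.0): use full 900 ; 1600 pallets to go.
Site-16 (22.0): use full 600 ; 1000 pallets to go.
Site-C (25.0): take the remaining 1000 ; done.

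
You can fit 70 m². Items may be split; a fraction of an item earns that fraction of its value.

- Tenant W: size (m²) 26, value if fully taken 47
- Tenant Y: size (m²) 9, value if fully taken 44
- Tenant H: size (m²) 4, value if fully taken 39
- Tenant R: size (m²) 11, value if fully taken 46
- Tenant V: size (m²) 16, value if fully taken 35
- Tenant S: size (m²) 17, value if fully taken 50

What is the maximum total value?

237.5

Sort by value density: Tenant H 39/4≈9.75, Tenant Y 44/9≈4.89, Tenant R 46/11≈4.18, Tenant S 50/17≈2.94, Tenant V 35/16≈2.19, Tenant W 47/26≈1.81.
Tenant H: take in full, 4 m² for value 39 ; 66 left.
Tenant Y: take in full, 9 m² for value 44 ; 57 left.
Tenant R: take in full, 11 m² for value 46 ; 46 left.
Tenant S: take in full, 17 m² for value 50 ; 29 left.
Take all of Tenant V (16 m², value 35) ; 13 m² left.
Fill the last 13 m² with part of Tenant W: 13/26 of it earns 23.5.
Total value = 237.5.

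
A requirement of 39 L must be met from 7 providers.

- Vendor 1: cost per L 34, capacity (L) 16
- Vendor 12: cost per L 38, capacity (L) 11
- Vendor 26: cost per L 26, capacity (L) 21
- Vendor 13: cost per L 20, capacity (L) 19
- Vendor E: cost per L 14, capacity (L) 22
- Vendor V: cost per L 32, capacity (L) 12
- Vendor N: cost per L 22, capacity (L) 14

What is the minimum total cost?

648

Cheapest first:
Vendor E (14): use full 22 ; 17 L to go.
Take 17 from Vendor 13 at 20 to finish.
Vendor N, Vendor 26, Vendor V, Vendor 1, Vendor 12: unused.
Cost = 22×14 + 17×20 = 648.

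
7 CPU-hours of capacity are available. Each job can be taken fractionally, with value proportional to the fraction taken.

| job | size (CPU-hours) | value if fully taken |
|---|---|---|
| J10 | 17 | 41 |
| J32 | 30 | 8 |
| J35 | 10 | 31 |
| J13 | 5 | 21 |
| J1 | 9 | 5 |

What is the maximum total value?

27.2

Rank by value-to-size ratio: J13 21/5≈4.2, J35 31/10≈3.1, J10 41/17≈2.41, J1 5/9≈0.556, J32 8/30≈0.267.
J13: take in full, 5 CPU-hours for value 21 ; 2 left.
Fill the last 2 CPU-hours with part of J35: 2/10 of it earns 6.2.
Total value = 27.2.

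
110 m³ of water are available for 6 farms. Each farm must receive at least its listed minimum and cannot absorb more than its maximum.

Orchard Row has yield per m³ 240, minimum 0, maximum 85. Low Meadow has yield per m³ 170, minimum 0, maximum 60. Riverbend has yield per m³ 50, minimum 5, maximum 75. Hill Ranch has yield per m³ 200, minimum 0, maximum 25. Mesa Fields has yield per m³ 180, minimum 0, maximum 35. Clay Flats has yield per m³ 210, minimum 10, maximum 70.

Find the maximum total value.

Meeting every minimum uses 0+0+5+0+0+10 = 15 m³, leaving 95.
Rank by yield per m³: Orchard Row 240 > Clay Flats 210 > Hill Ranch 200 > Mesa Fields 180 > Low Meadow 170 > Riverbend 50.
Orchard Row: +85 to 85 (cap) ; 10 left.
Clay Flats has room for 60 more but only 10 remain, so it gets 20.
Total = 240×85 + 50×5 + 210×20 = 24850.

24850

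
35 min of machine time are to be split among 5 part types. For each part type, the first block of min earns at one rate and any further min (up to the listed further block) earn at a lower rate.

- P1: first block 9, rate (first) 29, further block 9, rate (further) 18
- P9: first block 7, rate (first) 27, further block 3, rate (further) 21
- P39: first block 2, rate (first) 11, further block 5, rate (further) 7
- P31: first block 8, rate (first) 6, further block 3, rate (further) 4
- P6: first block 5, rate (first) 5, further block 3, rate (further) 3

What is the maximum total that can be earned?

Order all 10 blocks by rate: P1/T1 29 > P9/T1 27 > P9/T2 21 > P1/T2 18 > P39/T1 11 > P39/T2 7 > P31/T1 6 > P6/T1 5 > P31/T2 4 > P6/T2 3.
Fill P1 T1 block (9 at 29) → 26 left.
P9/T1 (27): +7 → 19 left.
P9/T2 (21): +3 → 16 left.
P1/T2 (18): +9 → 7 left.
P39 T1 at 11: fill all 2 → 5 left.
Fill P39 T2 block (5 at 7) → 0 left.
Total = 29×9 + 27×7 + 21×3 + 18×9 + 11×2 + 7×5 = 732.

732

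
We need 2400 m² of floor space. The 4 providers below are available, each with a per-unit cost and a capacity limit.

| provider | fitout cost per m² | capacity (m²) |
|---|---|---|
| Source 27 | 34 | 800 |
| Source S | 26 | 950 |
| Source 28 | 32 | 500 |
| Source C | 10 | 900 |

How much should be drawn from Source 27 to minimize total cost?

50

Cheapest first:
Source C at 10: take all 900 m² → 1500 still needed.
Source S (26): use full 950 → 550 m² to go.
Source 28 at 32: take all 500 m² → 50 still needed.
Source 27 at 34: take 50 of its 800 → requirement met.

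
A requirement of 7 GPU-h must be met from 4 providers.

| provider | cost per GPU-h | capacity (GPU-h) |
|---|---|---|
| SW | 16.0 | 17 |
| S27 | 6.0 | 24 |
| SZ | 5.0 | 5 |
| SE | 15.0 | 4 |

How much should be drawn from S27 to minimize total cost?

2

Use providers in increasing cost order.
SZ at 5.0: take all 5 GPU-h → 2 still needed.
Take 2 from S27 at 6.0 to finish.
SE, SW: unused.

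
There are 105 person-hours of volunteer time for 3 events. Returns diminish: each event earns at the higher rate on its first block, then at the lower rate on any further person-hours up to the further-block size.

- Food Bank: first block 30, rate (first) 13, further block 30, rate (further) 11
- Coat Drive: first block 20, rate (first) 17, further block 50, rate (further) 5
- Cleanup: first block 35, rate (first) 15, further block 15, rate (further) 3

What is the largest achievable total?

Rank every tier by rate: Coat Drive/first 17 > Cleanup/first 15 > Food Bank/first 13 > Food Bank/second 11 > Coat Drive/second 5 > Cleanup/second 3.
Coat Drive/first (17): +20 → 85 left.
Cleanup/first (15): +35 → 50 left.
Food Bank first at 13: fill all 30 → 20 left.
20 remain; put them into Food Bank second at 11.
Total = 17×20 + 15×35 + 13×30 + 11×20 = 1475.

1475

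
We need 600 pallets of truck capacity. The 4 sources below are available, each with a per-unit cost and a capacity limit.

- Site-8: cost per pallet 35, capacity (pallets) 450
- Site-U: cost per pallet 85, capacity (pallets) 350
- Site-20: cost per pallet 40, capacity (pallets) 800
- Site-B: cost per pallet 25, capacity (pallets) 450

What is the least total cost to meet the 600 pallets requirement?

Use sources in increasing cost order.
Take 450 from Site-B at 25 ; need 150 more.
Site-8 (35): take the remaining 150 ; done.
Site-20, Site-U: unused.
Cost = 450×25 + 150×35 = 16500.

16500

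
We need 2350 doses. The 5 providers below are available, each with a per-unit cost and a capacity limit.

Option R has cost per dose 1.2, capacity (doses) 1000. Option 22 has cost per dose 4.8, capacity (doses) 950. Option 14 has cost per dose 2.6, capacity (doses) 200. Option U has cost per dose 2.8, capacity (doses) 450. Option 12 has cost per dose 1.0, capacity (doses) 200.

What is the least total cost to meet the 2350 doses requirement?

Fill from the cheapest provider first.
Option 12 at 1.0: take all 200 doses → 2150 still needed.
Option R (1.2): use full 1000 → 1150 doses to go.
Take 200 from Option 14 at 2.6 → need 950 more.
Take 450 from Option U at 2.8 → need 500 more.
Take 500 from Option 22 at 4.8 to finish.
Cost = 200×1.0 + 1000×1.2 + 200×2.6 + 450×2.8 + 500×4.8 = 5580.

5580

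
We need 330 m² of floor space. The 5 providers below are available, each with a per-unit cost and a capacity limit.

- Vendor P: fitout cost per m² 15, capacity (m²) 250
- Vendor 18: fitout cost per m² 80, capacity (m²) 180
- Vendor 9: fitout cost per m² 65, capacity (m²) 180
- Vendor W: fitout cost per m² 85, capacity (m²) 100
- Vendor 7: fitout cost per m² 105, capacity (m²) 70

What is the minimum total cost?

8950

Use providers in increasing cost order.
Vendor P at 15: take all 250 m² — 80 still needed.
Vendor 9 at 65: take 80 of its 180 — requirement met.
Vendor 18, Vendor W, Vendor 7: unused.
Cost = 250×15 + 80×65 = 8950.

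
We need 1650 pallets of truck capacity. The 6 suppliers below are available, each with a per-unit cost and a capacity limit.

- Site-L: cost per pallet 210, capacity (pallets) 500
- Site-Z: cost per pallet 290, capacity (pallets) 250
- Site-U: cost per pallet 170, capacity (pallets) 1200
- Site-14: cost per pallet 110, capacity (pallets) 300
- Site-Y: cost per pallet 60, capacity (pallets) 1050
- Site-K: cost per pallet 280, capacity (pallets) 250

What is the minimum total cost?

147000

Use suppliers in increasing cost order.
Site-Y (60): use full 1050 ; 600 pallets to go.
Site-14 (110): use full 300 ; 300 pallets to go.
Take 300 from Site-U at 170 to finish.
Site-L, Site-K, Site-Z: unused.
Cost = 1050×60 + 300×110 + 300×170 = 147000.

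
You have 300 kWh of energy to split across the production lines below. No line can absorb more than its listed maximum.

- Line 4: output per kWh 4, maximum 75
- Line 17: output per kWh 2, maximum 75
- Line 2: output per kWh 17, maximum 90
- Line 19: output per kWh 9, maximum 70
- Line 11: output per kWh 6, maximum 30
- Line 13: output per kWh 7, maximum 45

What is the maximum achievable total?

2915

Rank by output per kWh: Line 2 17 > Line 19 9 > Line 13 7 > Line 11 6 > Line 4 4 > Line 17 2.
Line 2: +90 to 90 (cap) ; 210 left.
Give Line 19 70 to hit its cap of 70 ; 140 left.
Line 13: +45 to 45 (cap) ; 95 left.
Line 11: +30 to 30 (cap) ; 65 left.
Line 4 has room for 75 but only 65 remain, so it gets 65.
Total = 4×65 + 17×90 + 9×70 + 6×30 + 7×45 = 2915.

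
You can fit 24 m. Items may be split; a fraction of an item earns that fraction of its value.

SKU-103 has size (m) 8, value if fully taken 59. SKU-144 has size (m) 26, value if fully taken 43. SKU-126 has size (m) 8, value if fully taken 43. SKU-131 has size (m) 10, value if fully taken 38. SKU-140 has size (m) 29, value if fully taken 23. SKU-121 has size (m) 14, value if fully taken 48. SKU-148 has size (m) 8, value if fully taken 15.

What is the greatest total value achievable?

132.4

Rank by value-to-size ratio: SKU-103 59/8≈7.38, SKU-126 43/8≈5.38, SKU-131 38/10≈3.8, SKU-121 48/14≈3.43, SKU-148 15/8≈1.88, SKU-144 43/26≈1.65, SKU-140 23/29≈0.793.
All 8 m of SKU-103 fit (value 59) → 16 remain.
SKU-126: take in full, 8 m for value 43 → 8 left.
8 m left: a 8/10 share of SKU-131 gives 38×8/10 = 30.4.
Total value = 132.4.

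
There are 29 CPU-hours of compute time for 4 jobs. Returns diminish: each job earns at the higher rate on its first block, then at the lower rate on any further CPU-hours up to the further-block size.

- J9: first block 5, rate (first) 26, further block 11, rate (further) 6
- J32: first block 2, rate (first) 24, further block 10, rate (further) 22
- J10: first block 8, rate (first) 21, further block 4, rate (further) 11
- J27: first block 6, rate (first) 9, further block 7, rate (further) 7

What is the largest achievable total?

610

Treat each block as its own option and order by rate: J9/T1 26 > J32/T1 24 > J32/T2 22 > J10/T1 21 > J10/T2 11 > J27/T1 9 > J27/T2 7 > J9/T2 6.
J9/T1 (26): +5 → 24 left.
J32 T1 at 24: fill all 2 → 22 left.
Fill J32 T2 block (10 at 22) → 12 left.
J10 T1 at 21: fill all 8 → 4 left.
J10 T2 at 11: fill all 4 → 0 left.
Total = 26×5 + 24×2 + 22×10 + 21×8 + 11×4 = 610.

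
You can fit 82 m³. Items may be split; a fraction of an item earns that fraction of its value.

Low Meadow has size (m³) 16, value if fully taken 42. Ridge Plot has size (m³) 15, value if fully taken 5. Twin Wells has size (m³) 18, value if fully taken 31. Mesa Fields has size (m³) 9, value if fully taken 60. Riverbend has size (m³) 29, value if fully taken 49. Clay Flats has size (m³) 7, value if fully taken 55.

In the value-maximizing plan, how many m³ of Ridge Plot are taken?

Best value per unit of size first: Clay Flats 55/7≈7.86, Mesa Fields 60/9≈6.67, Low Meadow 42/16≈2.62, Twin Wells 31/18≈1.72, Riverbend 49/29≈1.69, Ridge Plot 5/15≈0.333.
Clay Flats: take in full, 7 m³ for value 55 → 75 left.
Take all of Mesa Fields (9 m³, value 60) → 66 m³ left.
Low Meadow: take in full, 16 m³ for value 42 → 50 left.
Twin Wells: take in full, 18 m³ for value 31 → 32 left.
Take all of Riverbend (29 m³, value 49) → 3 m³ left.
Fill the last 3 m³ with part of Ridge Plot: 3/15 of it earns 1.

3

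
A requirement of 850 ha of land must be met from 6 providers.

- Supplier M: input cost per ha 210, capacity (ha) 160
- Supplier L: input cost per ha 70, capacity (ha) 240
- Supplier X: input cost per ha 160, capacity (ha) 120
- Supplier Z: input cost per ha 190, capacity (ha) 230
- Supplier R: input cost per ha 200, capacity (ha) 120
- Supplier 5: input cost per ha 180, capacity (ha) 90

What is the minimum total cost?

Fill from the cheapest provider first.
Supplier L at 70: take all 240 ha — 610 still needed.
Supplier X (160): use full 120 — 490 ha to go.
Supplier 5 at 180: take all 90 ha — 400 still needed.
Supplier Z (190): use full 230 — 170 ha to go.
Take 120 from Supplier R at 200 — need 50 more.
Take 50 from Supplier M at 210 to finish.
Cost = 240×70 + 120×160 + 90×180 + 230×190 + 120×200 + 50×210 = 130400.

130400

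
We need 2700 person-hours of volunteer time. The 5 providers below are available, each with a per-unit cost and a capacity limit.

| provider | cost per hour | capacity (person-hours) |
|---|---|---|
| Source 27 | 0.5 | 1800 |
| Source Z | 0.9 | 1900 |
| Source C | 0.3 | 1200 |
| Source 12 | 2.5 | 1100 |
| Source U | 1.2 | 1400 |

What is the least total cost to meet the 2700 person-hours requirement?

Use providers in increasing cost order.
Take 1200 from Source C at 0.3 ; need 1500 more.
Source 27 at 0.5: take 1500 of its 1800 ; requirement met.
Source Z, Source U, Source 12: unused.
Cost = 1200×0.3 + 1500×0.5 = 1110.

1110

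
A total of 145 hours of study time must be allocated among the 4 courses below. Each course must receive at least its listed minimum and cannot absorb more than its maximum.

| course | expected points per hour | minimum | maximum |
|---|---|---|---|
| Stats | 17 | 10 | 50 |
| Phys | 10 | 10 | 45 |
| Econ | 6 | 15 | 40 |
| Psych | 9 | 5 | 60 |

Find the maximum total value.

Meeting every minimum uses 10+10+15+5 = 40 hours, leaving 105.
Order the courses by expected points per hour: Stats 17 > Phys 10 > Psych 9 > Econ 6.
Stats: +40 to 50 (cap) → 65 left.
Give Phys 35 more to hit its cap of 45 → 30 left.
Psych: +30 (room for 55) → 35. Pool exhausted.
Total = 17×50 + 10×45 + 6×15 + 9×35 = 1705.

1705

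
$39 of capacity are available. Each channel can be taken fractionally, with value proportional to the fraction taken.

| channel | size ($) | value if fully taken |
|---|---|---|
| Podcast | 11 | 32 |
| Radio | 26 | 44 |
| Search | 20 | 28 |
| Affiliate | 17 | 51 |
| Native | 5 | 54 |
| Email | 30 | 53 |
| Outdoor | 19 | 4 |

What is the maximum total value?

Sort by value density: Native 54/5≈10.8, Affiliate 51/17≈3, Podcast 32/11≈2.91, Email 53/30≈1.77, Radio 44/26≈1.69, Search 28/20≈1.4, Outdoor 4/19≈0.211.
Take all of Native (5 $, value 54) — 34 $ left.
Affiliate: take in full, 17 $ for value 51 — 17 left.
Podcast: take in full, 11 $ for value 32 — 6 left.
Fill the last 6 $ with part of Email: 6/30 of it earns 10.6.
Total value = 147.6.

147.6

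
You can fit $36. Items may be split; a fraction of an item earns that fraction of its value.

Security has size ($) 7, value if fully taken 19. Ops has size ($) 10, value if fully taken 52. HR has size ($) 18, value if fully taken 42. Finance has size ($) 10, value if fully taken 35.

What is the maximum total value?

127

Best value per unit of size first: Ops 52/10≈5.2, Finance 35/10≈3.5, Security 19/7≈2.71, HR 42/18≈2.33.
All 10 $ of Ops fit (value 52) → 26 remain.
Take all of Finance (10 $, value 35) → 16 $ left.
All 7 $ of Security fit (value 19) → 9 remain.
9 $ left: a 9/18 share of HR gives 42×9/18 = 21.
Total value = 127.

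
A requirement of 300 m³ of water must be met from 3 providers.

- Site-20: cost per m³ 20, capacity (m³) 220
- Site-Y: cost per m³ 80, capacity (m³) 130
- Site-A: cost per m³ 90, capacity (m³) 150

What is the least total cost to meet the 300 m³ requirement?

Fill from the cheapest provider first.
Take 220 from Site-20 at 20 → need 80 more.
Take 80 from Site-Y at 80 to finish.
Site-A: unused.
Cost = 220×20 + 80×80 = 10800.

10800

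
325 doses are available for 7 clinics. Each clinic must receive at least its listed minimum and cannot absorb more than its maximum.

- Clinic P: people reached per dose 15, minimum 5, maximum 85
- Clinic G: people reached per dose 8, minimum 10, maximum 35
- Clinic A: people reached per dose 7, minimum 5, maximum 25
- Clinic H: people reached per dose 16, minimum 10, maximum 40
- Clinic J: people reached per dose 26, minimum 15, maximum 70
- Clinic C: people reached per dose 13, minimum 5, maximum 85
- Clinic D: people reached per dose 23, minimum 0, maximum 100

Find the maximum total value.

Meeting every minimum uses 5+10+5+10+15+5+0 = 50 doses, leaving 275.
Highest people reached per dose first: Clinic J 26 > Clinic D 23 > Clinic H 16 > Clinic P 15 > Clinic C 13 > Clinic G 8 > Clinic A 7.
Clinic J: +55 to 70 (cap) ; 220 left.
Give Clinic D 100 more to hit its cap of 100 ; 120 left.
Clinic H takes 30 more to reach its cap of 40 ; 90 left.
Clinic P: +80 to 85 (cap) ; 10 left.
Clinic C has room for 80 more but only 10 remain, so it gets 15.
Total = 15×85 + 8×10 + 7×5 + 16×40 + 26×70 + 13×15 + 23×100 = 6345.

6345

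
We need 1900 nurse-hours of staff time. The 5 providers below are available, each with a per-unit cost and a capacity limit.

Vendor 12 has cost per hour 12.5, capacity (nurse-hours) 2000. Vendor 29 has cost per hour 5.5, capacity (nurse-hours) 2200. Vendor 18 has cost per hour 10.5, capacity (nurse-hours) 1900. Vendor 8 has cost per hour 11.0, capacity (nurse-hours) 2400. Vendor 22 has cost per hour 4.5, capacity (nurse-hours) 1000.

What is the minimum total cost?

9450

Cheapest first:
Take 1000 from Vendor 22 at 4.5 ; need 900 more.
Vendor 29 at 5.5: take 900 of its 2200 ; requirement met.
Vendor 18, Vendor 8, Vendor 12: unused.
Cost = 1000×4.5 + 900×5.5 = 9450.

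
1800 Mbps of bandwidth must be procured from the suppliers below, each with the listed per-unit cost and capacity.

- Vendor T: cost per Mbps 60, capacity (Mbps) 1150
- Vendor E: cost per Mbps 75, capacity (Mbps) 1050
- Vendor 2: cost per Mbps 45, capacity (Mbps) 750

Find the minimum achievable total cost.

Cheapest first:
Take 750 from Vendor 2 at 45 → need 1050 more.
Vendor T at 60: take 1050 of its 1150 → requirement met.
Vendor E: unused.
Cost = 750×45 + 1050×60 = 96750.

96750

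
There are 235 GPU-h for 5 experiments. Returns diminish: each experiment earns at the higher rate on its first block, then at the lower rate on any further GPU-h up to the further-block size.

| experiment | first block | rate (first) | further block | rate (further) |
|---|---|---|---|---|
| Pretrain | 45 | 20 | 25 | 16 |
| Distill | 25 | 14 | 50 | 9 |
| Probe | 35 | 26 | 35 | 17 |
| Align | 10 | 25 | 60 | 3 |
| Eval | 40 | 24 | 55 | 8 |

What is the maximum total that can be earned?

Rank every tier by rate: Probe/tier1 26 > Align/tier1 25 > Eval/tier1 24 > Pretrain/tier1 20 > Probe/tier2 17 > Pretrain/tier2 16 > Distill/tier1 14 > Distill/tier2 9 > Eval/tier2 8 > Align/tier2 3.
Probe tier1 at 26: fill all 35 → 200 left.
Align/tier1 (25): +10 → 190 left.
Eval/tier1 (24): +40 → 150 left.
Pretrain/tier1 (20): +45 → 105 left.
Fill Probe tier2 block (35 at 17) → 70 left.
Pretrain tier2 at 16: fill all 25 → 45 left.
Distill/tier1 (14): +25 → 20 left.
Distill/tier2: +20 of 50 at 9; pool empty.
Total = 26×35 + 25×10 + 24×40 + 20×45 + 17×35 + 16×25 + 14×25 + 9×20 = 4545.

4545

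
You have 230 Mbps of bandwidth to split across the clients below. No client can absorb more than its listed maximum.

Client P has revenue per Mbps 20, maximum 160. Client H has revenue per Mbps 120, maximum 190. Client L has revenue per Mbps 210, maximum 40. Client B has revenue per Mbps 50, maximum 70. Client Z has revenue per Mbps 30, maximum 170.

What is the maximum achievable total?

31200

Rank by revenue per Mbps: Client L 210 > Client H 120 > Client B 50 > Client Z 30 > Client P 20.
Give Client L 40 to hit its cap of 40 — 190 left.
Client H: +190 to 190 (cap) — 0 left.
Total = 120×190 + 210×40 = 31200.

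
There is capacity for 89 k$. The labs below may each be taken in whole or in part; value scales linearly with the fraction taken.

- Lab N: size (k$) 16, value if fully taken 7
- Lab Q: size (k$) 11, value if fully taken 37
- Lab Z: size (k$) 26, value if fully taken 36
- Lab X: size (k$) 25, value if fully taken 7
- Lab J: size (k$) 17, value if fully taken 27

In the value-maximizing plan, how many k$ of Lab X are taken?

19

Best value per unit of size first: Lab Q 37/11≈3.36, Lab J 27/17≈1.59, Lab Z 36/26≈1.38, Lab N 7/16≈0.438, Lab X 7/25≈0.28.
Lab Q: take in full, 11 k$ for value 37 ; 78 left.
Take all of Lab J (17 k$, value 27) ; 61 k$ left.
All 26 k$ of Lab Z fit (value 36) ; 35 remain.
All 16 k$ of Lab N fit (value 7) ; 19 remain.
19 k$ left: a 19/25 share of Lab X gives 7×19/25 = 5.32.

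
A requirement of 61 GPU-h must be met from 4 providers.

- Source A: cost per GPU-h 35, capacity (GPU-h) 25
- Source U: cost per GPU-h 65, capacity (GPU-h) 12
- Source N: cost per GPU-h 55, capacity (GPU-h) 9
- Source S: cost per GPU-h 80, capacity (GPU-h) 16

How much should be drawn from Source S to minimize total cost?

Use providers in increasing cost order.
Source A at 35: take all 25 GPU-h — 36 still needed.
Source N (55): use full 9 — 27 GPU-h to go.
Take 12 from Source U at 65 — need 15 more.
Take 15 from Source S at 80 to finish.

15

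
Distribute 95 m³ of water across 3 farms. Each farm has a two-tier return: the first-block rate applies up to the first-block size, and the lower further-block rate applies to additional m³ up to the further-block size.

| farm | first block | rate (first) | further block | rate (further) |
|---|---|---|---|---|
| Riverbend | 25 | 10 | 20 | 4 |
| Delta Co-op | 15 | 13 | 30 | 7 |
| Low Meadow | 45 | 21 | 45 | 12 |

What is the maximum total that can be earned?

1560

Treat each block as its own option and order by rate: Low Meadow/T1 21 > Delta Co-op/T1 13 > Low Meadow/T2 12 > Riverbend/T1 10 > Delta Co-op/T2 7 > Riverbend/T2 4.
Low Meadow/T1 (21): +45 ; 50 left.
Delta Co-op T1 at 13: fill all 15 ; 35 left.
Low Meadow/T2: +35 of 45 at 12; pool empty.
Total = 21×45 + 13×15 + 12×35 = 1560.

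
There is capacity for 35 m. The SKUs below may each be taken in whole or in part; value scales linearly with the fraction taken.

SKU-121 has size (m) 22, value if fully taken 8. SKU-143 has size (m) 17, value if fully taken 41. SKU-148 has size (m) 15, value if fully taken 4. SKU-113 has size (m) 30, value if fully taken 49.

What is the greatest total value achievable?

70.4

Sort by value density: SKU-143 41/17≈2.41, SKU-113 49/30≈1.63, SKU-121 8/22≈0.364, SKU-148 4/15≈0.267.
SKU-143: take in full, 17 m for value 41 ; 18 left.
Fill the last 18 m with part of SKU-113: 18/30 of it earns 29.4.
Total value = 70.4.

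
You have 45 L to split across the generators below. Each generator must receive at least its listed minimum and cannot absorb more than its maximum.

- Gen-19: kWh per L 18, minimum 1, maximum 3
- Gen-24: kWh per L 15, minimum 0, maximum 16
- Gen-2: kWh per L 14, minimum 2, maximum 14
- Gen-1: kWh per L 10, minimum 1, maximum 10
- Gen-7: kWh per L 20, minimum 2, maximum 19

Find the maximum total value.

768

Meeting every minimum uses 1+0+2+1+2 = 6 L, leaving 39.
Order the generators by kWh per L: Gen-7 20 > Gen-19 18 > Gen-24 15 > Gen-2 14 > Gen-1 10.
Give Gen-7 17 more to hit its cap of 19 — 22 left.
Give Gen-19 2 more to hit its cap of 3 — 20 left.
Gen-24: +16 to 16 (cap) — 4 left.
Only 4 left; Gen-2 takes them to reach 6.
Total = 18×3 + 15×16 + 14×6 + 10×1 + 20×19 = 768.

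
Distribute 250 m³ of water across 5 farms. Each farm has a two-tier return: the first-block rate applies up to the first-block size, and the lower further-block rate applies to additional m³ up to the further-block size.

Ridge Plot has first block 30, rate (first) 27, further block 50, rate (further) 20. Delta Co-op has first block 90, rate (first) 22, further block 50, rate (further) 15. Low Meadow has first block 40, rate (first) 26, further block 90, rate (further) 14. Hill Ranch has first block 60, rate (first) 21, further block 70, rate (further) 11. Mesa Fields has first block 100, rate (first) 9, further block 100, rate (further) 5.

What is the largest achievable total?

5690

Rank every tier by rate: Ridge Plot/T1 27 > Low Meadow/T1 26 > Delta Co-op/T1 22 > Hill Ranch/T1 21 > Ridge Plot/T2 20 > Delta Co-op/T2 15 > Low Meadow/T2 14 > Hill Ranch/T2 11 > Mesa Fields/T1 9 > Mesa Fields/T2 5.
Ridge Plot T1 at 27: fill all 30 → 220 left.
Low Meadow T1 at 26: fill all 40 → 180 left.
Delta Co-op T1 at 22: fill all 90 → 90 left.
Hill Ranch T1 at 21: fill all 60 → 30 left.
30 remain; put them into Ridge Plot T2 at 20.
Total = 27×30 + 26×40 + 22×90 + 21×60 + 20×30 = 5690.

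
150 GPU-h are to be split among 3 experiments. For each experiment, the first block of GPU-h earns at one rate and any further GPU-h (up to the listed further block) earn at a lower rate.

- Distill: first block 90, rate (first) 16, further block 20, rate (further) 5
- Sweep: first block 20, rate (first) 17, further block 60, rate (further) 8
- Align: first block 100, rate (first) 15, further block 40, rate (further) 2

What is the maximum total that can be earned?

2380

Rank every tier by rate: Sweep/T1 17 > Distill/T1 16 > Align/T1 15 > Sweep/T2 8 > Distill/T2 5 > Align/T2 2.
Sweep/T1 (17): +20 → 130 left.
Distill/T1 (16): +90 → 40 left.
Align/T1: +40 of 100 at 15; pool empty.
Total = 17×20 + 16×90 + 15×40 = 2380.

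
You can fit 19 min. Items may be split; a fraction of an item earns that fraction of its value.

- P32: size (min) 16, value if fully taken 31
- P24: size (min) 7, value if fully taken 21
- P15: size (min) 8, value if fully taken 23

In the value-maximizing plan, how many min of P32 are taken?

4

Best value per unit of size first: P24 21/7≈3, P15 23/8≈2.88, P32 31/16≈1.94.
All 7 min of P24 fit (value 21) ; 12 remain.
All 8 min of P15 fit (value 23) ; 4 remain.
4 min left: a 4/16 share of P32 gives 31×4/16 = 7.75.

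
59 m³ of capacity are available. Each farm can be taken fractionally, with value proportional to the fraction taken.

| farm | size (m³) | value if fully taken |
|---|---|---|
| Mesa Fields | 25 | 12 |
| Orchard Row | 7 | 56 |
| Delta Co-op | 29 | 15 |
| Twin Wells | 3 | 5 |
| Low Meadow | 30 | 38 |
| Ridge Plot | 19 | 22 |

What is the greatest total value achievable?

121

Rank by value-to-size ratio: Orchard Row 56/7≈8, Twin Wells 5/3≈1.67, Low Meadow 38/30≈1.27, Ridge Plot 22/19≈1.16, Delta Co-op 15/29≈0.517, Mesa Fields 12/25≈0.48.
All 7 m³ of Orchard Row fit (value 56) ; 52 remain.
Twin Wells: take in full, 3 m³ for value 5 ; 49 left.
All 30 m³ of Low Meadow fit (value 38) ; 19 remain.
All 19 m³ of Ridge Plot fit (value 22) ; 0 remain.
Total value = 121.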